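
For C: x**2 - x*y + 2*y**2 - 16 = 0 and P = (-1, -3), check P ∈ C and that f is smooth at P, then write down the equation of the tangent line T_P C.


Tangent line at P: x - 11*y - 32 = 0.

Step 1: f(-1, -3) = 0, so P lies on C.
Step 2: partial derivatives
  f_x(x, y) = 2*x - y, f_y(x, y) = -x + 4*y.
  f_x(P) = 1, f_y(P) = -11 (gradient nonzero, so P is smooth).
Step 3: tangent line at P: 1·(x − -1) + -11·(y − -3) = 0.
Expanding: x - 11*y - 32 = 0.


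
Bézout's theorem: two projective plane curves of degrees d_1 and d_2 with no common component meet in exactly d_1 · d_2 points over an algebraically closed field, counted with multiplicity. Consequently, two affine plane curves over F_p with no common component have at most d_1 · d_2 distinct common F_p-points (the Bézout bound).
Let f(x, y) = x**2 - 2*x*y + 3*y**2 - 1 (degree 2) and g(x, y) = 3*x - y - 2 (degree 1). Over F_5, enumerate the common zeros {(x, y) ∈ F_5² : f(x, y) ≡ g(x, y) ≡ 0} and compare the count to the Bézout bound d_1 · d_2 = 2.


Common zeros: {(2, 4), (4, 0)}; count = 2; Bézout bound = 2.

deg(f) = 2, deg(g) = 1, so Bézout bound = 2.
Scan x ∈ F_5. For each x, list the y ∈ F_5 with f(x, y) ≡ 0 and those with g(x, y) ≡ 0 (mod 5); the common zeros in that column are the intersection.
  x = 0: f ≡ 0 at y ∈ ∅; g ≡ 0 at y ∈ {3}; common: ∅.
  x = 1: f ≡ 0 at y ∈ {0, 4}; g ≡ 0 at y ∈ {1}; common: ∅.
  x = 2: f ≡ 0 at y ∈ {4}; g ≡ 0 at y ∈ {4}; common: {4}.
  x = 3: f ≡ 0 at y ∈ {1}; g ≡ 0 at y ∈ {2}; common: ∅.
  x = 4: f ≡ 0 at y ∈ {0, 1}; g ≡ 0 at y ∈ {0}; common: {0}.
Collecting: common zeros = {(2, 4), (4, 0)}, so the count is 2.
Comparison with the Bézout bound: 2 ≤ 2 = deg(f)·deg(g), as expected for curves with no common component (the bound is attained).


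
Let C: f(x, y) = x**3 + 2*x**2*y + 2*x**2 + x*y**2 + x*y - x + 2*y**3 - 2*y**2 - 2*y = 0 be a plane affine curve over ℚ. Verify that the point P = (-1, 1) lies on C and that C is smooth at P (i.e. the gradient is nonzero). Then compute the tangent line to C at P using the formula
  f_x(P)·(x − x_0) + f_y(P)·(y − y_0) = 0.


Tangent line at P: -4*x - y - 3 = 0.

Step 1: f(-1, 1) = 0, so P lies on C.
Step 2: partial derivatives
  f_x(x, y) = 3*x**2 + 4*x*y + 4*x + y**2 + y - 1, f_y(x, y) = 2*x**2 + 2*x*y + x + 6*y**2 - 4*y - 2.
  f_x(P) = -4, f_y(P) = -1 (gradient nonzero, so P is smooth).
Step 3: tangent line at P: -4·(x − -1) + -1·(y − 1) = 0.
Expanding: -4*x - y - 3 = 0.


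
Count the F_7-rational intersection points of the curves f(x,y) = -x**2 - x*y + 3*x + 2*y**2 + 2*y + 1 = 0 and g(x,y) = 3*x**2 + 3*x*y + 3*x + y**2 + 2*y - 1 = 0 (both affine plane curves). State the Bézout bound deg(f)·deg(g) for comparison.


Common zeros: ∅; count = 0; Bézout bound = 4.

deg(f) = 2, deg(g) = 2, so Bézout bound = 4.
Scan x ∈ F_7. For each x, list the y ∈ F_7 with f(x, y) ≡ 0 and those with g(x, y) ≡ 0 (mod 7); the common zeros in that column are the intersection.
  x = 0: f ≡ 0 at y ∈ ∅; g ≡ 0 at y ∈ {2, 3}; common: ∅.
  x = 1: f ≡ 0 at y ∈ ∅; g ≡ 0 at y ∈ ∅; common: ∅.
  x = 2: f ≡ 0 at y ∈ {3, 4}; g ≡ 0 at y ∈ ∅; common: ∅.
  x = 3: f ≡ 0 at y ∈ {2}; g ≡ 0 at y ∈ {0, 3}; common: ∅.
  x = 4: f ≡ 0 at y ∈ {4}; g ≡ 0 at y ∈ {2, 5}; common: ∅.
  x = 5: f ≡ 0 at y ∈ {2, 3}; g ≡ 0 at y ∈ ∅; common: ∅.
  x = 6: f ≡ 0 at y ∈ ∅; g ≡ 0 at y ∈ ∅; common: ∅.
Collecting: common zeros = ∅, so the count is 0.
Comparison with the Bézout bound: 0 ≤ 4 = deg(f)·deg(g), as expected for curves with no common component (the affine F_7-count falls short of the bound because intersections may lie at infinity, over extension fields, or carry multiplicity).


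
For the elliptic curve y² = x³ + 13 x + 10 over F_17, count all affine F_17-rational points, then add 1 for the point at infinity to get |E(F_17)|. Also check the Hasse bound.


Affine points = {(3, 5), (3, 12), (5, 8), (5, 9), (6, 7), (6, 10), (7, 6), (7, 11), (10, 1), (10, 16), (13, 8), (13, 9), (16, 8), (16, 9)}; affine count = 14; |E(F_17)| = 15.

Discriminant check: Δ ∝ 4a³ + 27b² = 4·13³ + 27·10² = 4·2197 + 27·100 ≡ 13 (mod 17). Nonzero ⇒ E is nonsingular.
For each x ∈ F_17, compute rhs = x³ + 13·x + 10 mod 17, then count y ∈ F_17 with y² ≡ rhs.
  x = 0: rhs = 10, matching y values: none (0 points).
  x = 1: rhs = 7, matching y values: none (0 points).
  x = 2: rhs = 10, matching y values: none (0 points).
  x = 3: rhs = 8, matching y values: 5, 12 (2 points).
  x = 4: rhs = 7, matching y values: none (0 points).
  x = 5: rhs = 13, matching y values: 8, 9 (2 points).
  x = 6: rhs = 15, matching y values: 7, 10 (2 points).
  x = 7: rhs = 2, matching y values: 6, 11 (2 points).
  x = 8: rhs = 14, matching y values: none (0 points).
  x = 9: rhs = 6, matching y values: none (0 points).
  x = 10: rhs = 1, matching y values: 1, 16 (2 points).
  x = 11: rhs = 5, matching y values: none (0 points).
  x = 12: rhs = 7, matching y values: none (0 points).
  x = 13: rhs = 13, matching y values: 8, 9 (2 points).
  x = 14: rhs = 12, matching y values: none (0 points).
  x = 15: rhs = 10, matching y values: none (0 points).
  x = 16: rhs = 13, matching y values: 8, 9 (2 points).
Total affine count: 14.
Full point count |E(F_17)| = 14 + 1 = 15.
Hasse bound: |15 − (17+1)| = |-3| = 3 ≤ 2√17 ≈ 8.2462 ✓.


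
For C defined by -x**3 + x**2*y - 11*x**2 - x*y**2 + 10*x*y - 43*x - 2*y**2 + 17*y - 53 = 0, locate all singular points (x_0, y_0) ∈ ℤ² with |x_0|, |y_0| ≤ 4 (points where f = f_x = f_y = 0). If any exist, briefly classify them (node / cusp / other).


Singular points: {(-3, 2)}; classification: cusp.

Compute partial derivatives:
  f_x = -3*x**2 + 2*x*y - 22*x - y**2 + 10*y - 43.
  f_y = x**2 - 2*x*y + 10*x - 4*y + 17.
Scan x_0 ∈ {−4, ..., 4}. For each x_0, f_y(x_0, y) is a polynomial in y; find its integer roots y ∈ {−4, ..., 4}, then test f_x and f at those candidates.
  x = -4: f_y(-4, y) = 4*y - 7; no integer root y with |y| ≤ 4.
  x = -3: f_y(-3, y) = 2*y - 4; vanishes at y ∈ {2}. (-3, 2): f_x = 0, f = 0 — SINGULAR.
  x = -2: f_y(-2, y) = 1; no integer root y with |y| ≤ 4.
  x = -1: f_y(-1, y) = 8 - 2*y; vanishes at y ∈ {4}. (-1, 4): f_x = -8 ≠ 0.
  x = 0: f_y(0, y) = 17 - 4*y; no integer root y with |y| ≤ 4.
  x = 1: f_y(1, y) = 28 - 6*y; no integer root y with |y| ≤ 4.
  x = 2: f_y(2, y) = 41 - 8*y; no integer root y with |y| ≤ 4.
  x = 3: f_y(3, y) = 56 - 10*y; no integer root y with |y| ≤ 4.
  x = 4: f_y(4, y) = 73 - 12*y; no integer root y with |y| ≤ 4.
Only singular point on the grid: (-3, 2).
Classify: substitute x = -3 + u, y = 2 + v and expand: f = -u**3 + u**2*v - u*v**2 + v**2.
No constant or linear terms (consistent with a singular point). Quadratic part: v**2. Cubic part: -u**3 + u**2*v - u*v**2.
The quadratic part v**2 is a perfect square, so there is a single (double) tangent line v = 0, i.e. y = 2. Restricting the cubic part to that line (v = 0) leaves -u**3 ≠ 0, so f is not divisible by v and the branch is v² ≈ u**3 to lowest order — this is a cusp.
Classification: cusp.


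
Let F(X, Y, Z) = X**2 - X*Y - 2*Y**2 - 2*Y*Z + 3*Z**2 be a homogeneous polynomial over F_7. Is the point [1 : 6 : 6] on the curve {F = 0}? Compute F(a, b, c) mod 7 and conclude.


F(1,6,6) ≡ 1 (mod 7); P is NOT on the curve.

Evaluate F(1, 6, 6) term-by-term (mod 7).
  X**2 ↦ 1·1·1·1 = 1
  -X*Y ↦ -1·1·6·1 = -6
  -2*Y**2 ↦ -2·1·36·1 = -72
  -2*Y*Z ↦ -2·1·6·6 = -72
  3*Z**2 ↦ 3·1·1·36 = 108
Sum: F(1, 6, 6) = (1) + (-6) + (-72) + (-72) + (108) = -41.
Reducing mod 7: -41 ≡ 1 (mod 7).
Since F(a, b, c) ≡ 1 ≠ 0 (mod 7), P does NOT lie on the curve.


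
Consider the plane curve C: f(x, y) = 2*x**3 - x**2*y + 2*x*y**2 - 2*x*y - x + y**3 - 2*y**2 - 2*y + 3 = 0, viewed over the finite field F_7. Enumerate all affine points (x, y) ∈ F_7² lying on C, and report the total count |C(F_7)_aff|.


Affine F_7-points: {(0, 1), (1, 1), (2, 6), (3, 1)}; count = 4.

For each of the 49 pairs (x, y) ∈ F_7², evaluate f(x, y) mod 7. Record the zeros.
  x = 0: [0↦3, 1↦0, 2↦6, 3↦6, 4↦6, 5↦5, 6↦2]  zeros at y ∈ {1}
  x = 1: [0↦4, 1↦0, 2↦2, 3↦2, 4↦6, 5↦6, 6↦1]  zeros at y ∈ {1}
  x = 2: [0↦3, 1↦3, 2↦6, 3↦4, 4↦3, 5↦2, 6↦0]  zeros at y ∈ {6}
  x = 3: [0↦5, 1↦0, 2↦2, 3↦3, 4↦2, 5↦5, 6↦4]  zeros at y ∈ {1}
  x = 4: [0↦1, 1↦3, 2↦2, 3↦4, 4↦1, 5↦6, 6↦4]  zeros at y ∈ ∅
  x = 5: [0↦3, 1↦3, 2↦4, 3↦5, 4↦5, 5↦3, 6↦5]  zeros at y ∈ ∅
  x = 6: [0↦2, 1↦5, 2↦6, 3↦4, 4↦5, 5↦1, 6↦5]  zeros at y ∈ ∅
Collecting zeros: affine points = {(0, 1), (1, 1), (2, 6), (3, 1)}.
Total count |C(F_7)_aff| = 4.


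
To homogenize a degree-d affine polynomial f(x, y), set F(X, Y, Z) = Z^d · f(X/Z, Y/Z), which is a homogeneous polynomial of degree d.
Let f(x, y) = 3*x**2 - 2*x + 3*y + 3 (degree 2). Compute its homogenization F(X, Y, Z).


F(X, Y, Z) = 3*X**2 - 2*X*Z + 3*Y*Z + 3*Z**2

deg(f) = 2.
Substitute x = X/Z, y = Y/Z into f, then multiply by Z^2.
  monomial 3·x^2·y^0 ↦ 3·X^2·Y^0·Z^0.
  monomial -2·x^1·y^0 ↦ -2·X^1·Y^0·Z^1.
  monomial 3·x^0·y^1 ↦ 3·X^0·Y^1·Z^1.
  monomial 3·x^0·y^0 ↦ 3·X^0·Y^0·Z^2.
Collecting: F(X, Y, Z) = 3*X**2 - 2*X*Z + 3*Y*Z + 3*Z**2.


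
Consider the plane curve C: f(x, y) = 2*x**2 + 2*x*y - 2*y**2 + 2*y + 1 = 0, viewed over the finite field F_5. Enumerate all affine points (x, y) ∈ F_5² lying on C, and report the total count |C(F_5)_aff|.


Affine F_5-points: {(1, 1), (3, 1), (3, 3), (4, 2), (4, 3)}; count = 5.

For each of the 25 pairs (x, y) ∈ F_5², evaluate f(x, y) mod 5. Record the zeros.
  x = 0: [0↦1, 1↦1, 2↦2, 3↦4, 4↦2]  zeros at y ∈ ∅
  x = 1: [0↦3, 1↦0, 2↦3, 3↦2, 4↦2]  zeros at y ∈ {1}
  x = 2: [0↦4, 1↦3, 2↦3, 3↦4, 4↦1]  zeros at y ∈ ∅
  x = 3: [0↦4, 1↦0, 2↦2, 3↦0, 4↦4]  zeros at y ∈ {1, 3}
  x = 4: [0↦3, 1↦1, 2↦0, 3↦0, 4↦1]  zeros at y ∈ {2, 3}
Collecting zeros: affine points = {(1, 1), (3, 1), (3, 3), (4, 2), (4, 3)}.
Total count |C(F_5)_aff| = 5.


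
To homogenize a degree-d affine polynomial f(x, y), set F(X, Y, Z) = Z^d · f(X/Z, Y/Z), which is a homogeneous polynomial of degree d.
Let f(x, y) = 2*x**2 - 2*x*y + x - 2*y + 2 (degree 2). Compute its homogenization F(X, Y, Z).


F(X, Y, Z) = 2*X**2 - 2*X*Y + X*Z - 2*Y*Z + 2*Z**2

deg(f) = 2.
Substitute x = X/Z, y = Y/Z into f, then multiply by Z^2.
  monomial 2·x^2·y^0 ↦ 2·X^2·Y^0·Z^0.
  monomial -2·x^1·y^1 ↦ -2·X^1·Y^1·Z^0.
  monomial 1·x^1·y^0 ↦ 1·X^1·Y^0·Z^1.
  monomial -2·x^0·y^1 ↦ -2·X^0·Y^1·Z^1.
  monomial 2·x^0·y^0 ↦ 2·X^0·Y^0·Z^2.
Collecting: F(X, Y, Z) = 2*X**2 - 2*X*Y + X*Z - 2*Y*Z + 2*Z**2.


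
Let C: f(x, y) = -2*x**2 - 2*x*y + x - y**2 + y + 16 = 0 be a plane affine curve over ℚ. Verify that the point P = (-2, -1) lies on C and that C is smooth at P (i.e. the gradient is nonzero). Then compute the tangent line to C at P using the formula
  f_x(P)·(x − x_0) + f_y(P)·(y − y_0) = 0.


Tangent line at P: 11*x + 7*y + 29 = 0.

Step 1: f(-2, -1) = 0, so P lies on C.
Step 2: partial derivatives
  f_x(x, y) = -4*x - 2*y + 1, f_y(x, y) = -2*x - 2*y + 1.
  f_x(P) = 11, f_y(P) = 7 (gradient nonzero, so P is smooth).
Step 3: tangent line at P: 11·(x − -2) + 7·(y − -1) = 0.
Expanding: 11*x + 7*y + 29 = 0.


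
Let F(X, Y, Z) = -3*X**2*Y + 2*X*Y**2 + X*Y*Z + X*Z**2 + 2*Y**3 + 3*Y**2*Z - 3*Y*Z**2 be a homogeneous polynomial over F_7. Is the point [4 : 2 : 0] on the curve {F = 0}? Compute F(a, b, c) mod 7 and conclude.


F(4,2,0) ≡ 1 (mod 7); P is NOT on the curve.

Evaluate F(4, 2, 0) term-by-term (mod 7).
  -3*X**2*Y ↦ -3·16·2·1 = -96
  2*X*Y**2 ↦ 2·4·4·1 = 32
  X*Y*Z ↦ 1·4·2·0 = 0
  X*Z**2 ↦ 1·4·1·0 = 0
  2*Y**3 ↦ 2·1·8·1 = 16
  3*Y**2*Z ↦ 3·1·4·0 = 0
  -3*Y*Z**2 ↦ -3·1·2·0 = 0
Sum: F(4, 2, 0) = (-96) + (32) + (0) + (0) + (16) + (0) + (0) = -48.
Reducing mod 7: -48 ≡ 1 (mod 7).
Since F(a, b, c) ≡ 1 ≠ 0 (mod 7), P does NOT lie on the curve.


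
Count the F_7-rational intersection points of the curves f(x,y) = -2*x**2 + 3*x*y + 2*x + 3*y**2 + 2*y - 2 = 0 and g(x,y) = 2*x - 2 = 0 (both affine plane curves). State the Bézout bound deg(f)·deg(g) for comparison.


Common zeros: {(1, 5)}; count = 1; Bézout bound = 2.

deg(f) = 2, deg(g) = 1, so Bézout bound = 2.
Scan x ∈ F_7. For each x, list the y ∈ F_7 with f(x, y) ≡ 0 and those with g(x, y) ≡ 0 (mod 7); the common zeros in that column are the intersection.
  x = 0: f ≡ 0 at y ∈ {2}; g ≡ 0 at y ∈ ∅; common: ∅.
  x = 1: f ≡ 0 at y ∈ {5}; g ≡ 0 at y ∈ {0, 1, 2, 3, 4, 5, 6}; common: {5}.
  x = 2: f ≡ 0 at y ∈ ∅; g ≡ 0 at y ∈ ∅; common: ∅.
  x = 3: f ≡ 0 at y ∈ {0, 1}; g ≡ 0 at y ∈ ∅; common: ∅.
  x = 4: f ≡ 0 at y ∈ {2, 5}; g ≡ 0 at y ∈ ∅; common: ∅.
  x = 5: f ≡ 0 at y ∈ {0, 6}; g ≡ 0 at y ∈ ∅; common: ∅.
  x = 6: f ≡ 0 at y ∈ ∅; g ≡ 0 at y ∈ ∅; common: ∅.
Collecting: common zeros = {(1, 5)}, so the count is 1.
Comparison with the Bézout bound: 1 ≤ 2 = deg(f)·deg(g), as expected for curves with no common component (the affine F_7-count falls short of the bound because intersections may lie at infinity, over extension fields, or carry multiplicity).


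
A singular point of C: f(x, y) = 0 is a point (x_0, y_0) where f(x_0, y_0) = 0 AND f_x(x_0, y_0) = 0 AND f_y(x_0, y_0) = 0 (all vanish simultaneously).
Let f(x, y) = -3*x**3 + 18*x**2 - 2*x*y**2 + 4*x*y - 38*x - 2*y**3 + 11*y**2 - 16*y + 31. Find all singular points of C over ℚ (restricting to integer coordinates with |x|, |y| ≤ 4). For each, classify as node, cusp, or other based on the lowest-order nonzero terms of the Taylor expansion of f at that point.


Singular points: {(2, 1)}; classification: cusp.

Compute partial derivatives:
  f_x = -9*x**2 + 36*x - 2*y**2 + 4*y - 38.
  f_y = -4*x*y + 4*x - 6*y**2 + 22*y - 16.
Scan x_0 ∈ {−4, ..., 4}. For each x_0, f_y(x_0, y) is a polynomial in y; find its integer roots y ∈ {−4, ..., 4}, then test f_x and f at those candidates.
  x = -4: f_y(-4, y) = -6*y**2 + 38*y - 32; vanishes at y ∈ {1}. (-4, 1): f_x = -324 ≠ 0.
  x = -3: f_y(-3, y) = -6*y**2 + 34*y - 28; vanishes at y ∈ {1}. (-3, 1): f_x = -225 ≠ 0.
  x = -2: f_y(-2, y) = -6*y**2 + 30*y - 24; vanishes at y ∈ {1, 4}. (-2, 1): f_x = -144 ≠ 0; (-2, 4): f_x = -162 ≠ 0.
  x = -1: f_y(-1, y) = -6*y**2 + 26*y - 20; vanishes at y ∈ {1}. (-1, 1): f_x = -81 ≠ 0.
  x = 0: f_y(0, y) = -6*y**2 + 22*y - 16; vanishes at y ∈ {1}. (0, 1): f_x = -36 ≠ 0.
  x = 1: f_y(1, y) = -6*y**2 + 18*y - 12; vanishes at y ∈ {1, 2}. (1, 1): f_x = -9 ≠ 0; (1, 2): f_x = -11 ≠ 0.
  x = 2: f_y(2, y) = -6*y**2 + 14*y - 8; vanishes at y ∈ {1}. (2, 1): f_x = 0, f = 0 — SINGULAR.
  x = 3: f_y(3, y) = -6*y**2 + 10*y - 4; vanishes at y ∈ {1}. (3, 1): f_x = -9 ≠ 0.
  x = 4: f_y(4, y) = -6*y**2 + 6*y; vanishes at y ∈ {0, 1}. (4, 0): f_x = -38 ≠ 0; (4, 1): f_x = -36 ≠ 0.
Only singular point on the grid: (2, 1).
Classify: substitute x = 2 + u, y = 1 + v and expand: f = -3*u**3 - 2*u*v**2 - 2*v**3 + v**2.
No constant or linear terms (consistent with a singular point). Quadratic part: v**2. Cubic part: -3*u**3 - 2*u*v**2 - 2*v**3.
The quadratic part v**2 is a perfect square, so there is a single (double) tangent line v = 0, i.e. y = 1. Restricting the cubic part to that line (v = 0) leaves -3*u**3 ≠ 0, so f is not divisible by v and the branch is v² ≈ 3*u**3 to lowest order — this is a cusp.
Classification: cusp.


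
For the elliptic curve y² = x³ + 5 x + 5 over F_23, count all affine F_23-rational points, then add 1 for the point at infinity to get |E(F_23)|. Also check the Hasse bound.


Affine points = {(2, 0), (3, 1), (3, 22), (13, 6), (13, 17), (14, 6), (14, 17), (16, 8), (16, 15), (17, 9), (17, 14), (18, 4), (18, 19), (19, 6), (19, 17), (20, 3), (20, 20)}; affine count = 17; |E(F_23)| = 18.

Discriminant check: Δ ∝ 4a³ + 27b² = 4·5³ + 27·5² = 4·125 + 27·25 ≡ 2 (mod 23). Nonzero ⇒ E is nonsingular.
For each x ∈ F_23, compute rhs = x³ + 5·x + 5 mod 23, then count y ∈ F_23 with y² ≡ rhs.
  x = 0: rhs = 5, matching y values: none (0 points).
  x = 1: rhs = 11, matching y values: none (0 points).
  x = 2: rhs = 0, matching y values: 0 (1 points).
  x = 3: rhs = 1, matching y values: 1, 22 (2 points).
  x = 4: rhs = 20, matching y values: none (0 points).
  x = 5: rhs = 17, matching y values: none (0 points).
  x = 6: rhs = 21, matching y values: none (0 points).
  x = 7: rhs = 15, matching y values: none (0 points).
  x = 8: rhs = 5, matching y values: none (0 points).
  x = 9: rhs = 20, matching y values: none (0 points).
  x = 10: rhs = 20, matching y values: none (0 points).
  x = 11: rhs = 11, matching y values: none (0 points).
  x = 12: rhs = 22, matching y values: none (0 points).
  x = 13: rhs = 13, matching y values: 6, 17 (2 points).
  x = 14: rhs = 13, matching y values: 6, 17 (2 points).
  x = 15: rhs = 5, matching y values: none (0 points).
  x = 16: rhs = 18, matching y values: 8, 15 (2 points).
  x = 17: rhs = 12, matching y values: 9, 14 (2 points).
  x = 18: rhs = 16, matching y values: 4, 19 (2 points).
  x = 19: rhs = 13, matching y values: 6, 17 (2 points).
  x = 20: rhs = 9, matching y values: 3, 20 (2 points).
  x = 21: rhs = 10, matching y values: none (0 points).
  x = 22: rhs = 22, matching y values: none (0 points).
Total affine count: 17.
Full point count |E(F_23)| = 17 + 1 = 18.
Hasse bound: |18 − (23+1)| = |-6| = 6 ≤ 2√23 ≈ 9.5917 ✓.


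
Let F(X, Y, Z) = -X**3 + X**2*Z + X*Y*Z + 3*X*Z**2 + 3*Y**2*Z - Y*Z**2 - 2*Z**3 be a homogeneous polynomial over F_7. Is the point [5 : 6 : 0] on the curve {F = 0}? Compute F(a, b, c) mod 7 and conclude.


F(5,6,0) ≡ 1 (mod 7); P is NOT on the curve.

Evaluate F(5, 6, 0) term-by-term (mod 7).
  -X**3 ↦ -1·125·1·1 = -125
  X**2*Z ↦ 1·25·1·0 = 0
  X*Y*Z ↦ 1·5·6·0 = 0
  3*X*Z**2 ↦ 3·5·1·0 = 0
  3*Y**2*Z ↦ 3·1·36·0 = 0
  -Y*Z**2 ↦ -1·1·6·0 = 0
  -2*Z**3 ↦ -2·1·1·0 = 0
Sum: F(5, 6, 0) = (-125) + (0) + (0) + (0) + (0) + (0) + (0) = -125.
Reducing mod 7: -125 ≡ 1 (mod 7).
Since F(a, b, c) ≡ 1 ≠ 0 (mod 7), P does NOT lie on the curve.


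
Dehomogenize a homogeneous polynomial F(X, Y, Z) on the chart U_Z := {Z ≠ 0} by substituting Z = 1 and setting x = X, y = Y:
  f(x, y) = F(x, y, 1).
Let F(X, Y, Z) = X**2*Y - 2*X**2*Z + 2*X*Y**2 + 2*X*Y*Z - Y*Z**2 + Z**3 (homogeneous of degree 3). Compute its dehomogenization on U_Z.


f(x, y) = x**2*y - 2*x**2 + 2*x*y**2 + 2*x*y - y + 1

On U_Z we set Z = 1. Each monomial c·X^i·Y^j·Z^k in F becomes c·x^i·y^j·1^k = c·x^i·y^j.
Substituting Z = 1: F(X, Y, 1) = x**2*y - 2*x**2 + 2*x*y**2 + 2*x*y - y + 1.
Note: deg(f) ≤ deg(F) = 3; strict inequality happens when F is divisible by Z (lost terms).


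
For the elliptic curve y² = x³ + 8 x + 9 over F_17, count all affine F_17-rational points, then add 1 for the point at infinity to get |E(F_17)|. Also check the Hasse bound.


Affine points = {(0, 3), (0, 14), (1, 1), (1, 16), (2, 4), (2, 13), (3, 3), (3, 14), (5, 2), (5, 15), (6, 1), (6, 16), (7, 0), (10, 1), (10, 16), (11, 0), (13, 7), (13, 10), (14, 3), (14, 14), (15, 6), (15, 11), (16, 0)}; affine count = 23; |E(F_17)| = 24.

Discriminant check: Δ ∝ 4a³ + 27b² = 4·8³ + 27·9² = 4·512 + 27·81 ≡ 2 (mod 17). Nonzero ⇒ E is nonsingular.
For each x ∈ F_17, compute rhs = x³ + 8·x + 9 mod 17, then count y ∈ F_17 with y² ≡ rhs.
  x = 0: rhs = 9, matching y values: 3, 14 (2 points).
  x = 1: rhs = 1, matching y values: 1, 16 (2 points).
  x = 2: rhs = 16, matching y values: 4, 13 (2 points).
  x = 3: rhs = 9, matching y values: 3, 14 (2 points).
  x = 4: rhs = 3, matching y values: none (0 points).
  x = 5: rhs = 4, matching y values: 2, 15 (2 points).
  x = 6: rhs = 1, matching y values: 1, 16 (2 points).
  x = 7: rhs = 0, matching y values: 0 (1 points).
  x = 8: rhs = 7, matching y values: none (0 points).
  x = 9: rhs = 11, matching y values: none (0 points).
  x = 10: rhs = 1, matching y values: 1, 16 (2 points).
  x = 11: rhs = 0, matching y values: 0 (1 points).
  x = 12: rhs = 14, matching y values: none (0 points).
  x = 13: rhs = 15, matching y values: 7, 10 (2 points).
  x = 14: rhs = 9, matching y values: 3, 14 (2 points).
  x = 15: rhs = 2, matching y values: 6, 11 (2 points).
  x = 16: rhs = 0, matching y values: 0 (1 points).
Total affine count: 23.
Full point count |E(F_17)| = 23 + 1 = 24.
Hasse bound: |24 − (17+1)| = |6| = 6 ≤ 2√17 ≈ 8.2462 ✓.


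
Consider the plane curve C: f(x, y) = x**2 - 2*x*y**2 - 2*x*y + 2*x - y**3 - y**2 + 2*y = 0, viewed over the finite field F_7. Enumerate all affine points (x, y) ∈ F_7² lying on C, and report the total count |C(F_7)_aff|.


Affine F_7-points: {(0, 0), (0, 1), (0, 5), (2, 1), (2, 3), (2, 5), (5, 0), (6, 3)}; count = 8.

For each of the 49 pairs (x, y) ∈ F_7², evaluate f(x, y) mod 7. Record the zeros.
  x = 0: [0↦0, 1↦0, 2↦6, 3↦5, 4↦5, 5↦0, 6↦5]  zeros at y ∈ {0, 1, 5}
  x = 1: [0↦3, 1↦6, 2↦4, 3↦5, 4↦3, 5↦6, 6↦1]  zeros at y ∈ ∅
  x = 2: [0↦1, 1↦0, 2↦4, 3↦0, 4↦3, 5↦0, 6↦6]  zeros at y ∈ {1, 3, 5}
  x = 3: [0↦1, 1↦3, 2↦6, 3↦4, 4↦5, 5↦3, 6↦6]  zeros at y ∈ ∅
  x = 4: [0↦3, 1↦1, 2↦3, 3↦3, 4↦2, 5↦1, 6↦1]  zeros at y ∈ ∅
  x = 5: [0↦0, 1↦1, 2↦2, 3↦4, 4↦1, 5↦1, 6↦5]  zeros at y ∈ {0}
  x = 6: [0↦6, 1↦3, 2↦3, 3↦0, 4↦2, 5↦3, 6↦4]  zeros at y ∈ {3}
Collecting zeros: affine points = {(0, 0), (0, 1), (0, 5), (2, 1), (2, 3), (2, 5), (5, 0), (6, 3)}.
Total count |C(F_7)_aff| = 8.


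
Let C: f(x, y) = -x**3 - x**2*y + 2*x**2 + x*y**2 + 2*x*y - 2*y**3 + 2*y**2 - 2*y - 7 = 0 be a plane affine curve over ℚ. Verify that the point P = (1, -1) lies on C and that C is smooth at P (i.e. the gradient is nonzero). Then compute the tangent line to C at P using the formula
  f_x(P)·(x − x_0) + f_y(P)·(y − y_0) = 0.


Tangent line at P: 2*x - 13*y - 15 = 0.

Step 1: f(1, -1) = 0, so P lies on C.
Step 2: partial derivatives
  f_x(x, y) = -3*x**2 - 2*x*y + 4*x + y**2 + 2*y, f_y(x, y) = -x**2 + 2*x*y + 2*x - 6*y**2 + 4*y - 2.
  f_x(P) = 2, f_y(P) = -13 (gradient nonzero, so P is smooth).
Step 3: tangent line at P: 2·(x − 1) + -13·(y − -1) = 0.
Expanding: 2*x - 13*y - 15 = 0.


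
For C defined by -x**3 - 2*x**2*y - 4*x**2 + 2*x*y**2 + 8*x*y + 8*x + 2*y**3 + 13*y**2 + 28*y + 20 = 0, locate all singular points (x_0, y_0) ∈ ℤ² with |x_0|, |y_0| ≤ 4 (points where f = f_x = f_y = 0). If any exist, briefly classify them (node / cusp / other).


Singular points: {(0, -2)}; classification: cusp.

Compute partial derivatives:
  f_x = -3*x**2 - 4*x*y - 8*x + 2*y**2 + 8*y + 8.
  f_y = -2*x**2 + 4*x*y + 8*x + 6*y**2 + 26*y + 28.
Scan x_0 ∈ {−4, ..., 4}. For each x_0, f_y(x_0, y) is a polynomial in y; find its integer roots y ∈ {−4, ..., 4}, then test f_x and f at those candidates.
  x = -4: f_y(-4, y) = 6*y**2 + 10*y - 36; no integer root y with |y| ≤ 4.
  x = -3: f_y(-3, y) = 6*y**2 + 14*y - 14; no integer root y with |y| ≤ 4.
  x = -2: f_y(-2, y) = 6*y**2 + 18*y + 4; no integer root y with |y| ≤ 4.
  x = -1: f_y(-1, y) = 6*y**2 + 22*y + 18; no integer root y with |y| ≤ 4.
  x = 0: f_y(0, y) = 6*y**2 + 26*y + 28; vanishes at y ∈ {-2}. (0, -2): f_x = 0, f = 0 — SINGULAR.
  x = 1: f_y(1, y) = 6*y**2 + 30*y + 34; no integer root y with |y| ≤ 4.
  x = 2: f_y(2, y) = 6*y**2 + 34*y + 36; no integer root y with |y| ≤ 4.
  x = 3: f_y(3, y) = 6*y**2 + 38*y + 34; no integer root y with |y| ≤ 4.
  x = 4: f_y(4, y) = 6*y**2 + 42*y + 28; no integer root y with |y| ≤ 4.
Only singular point on the grid: (0, -2).
Classify: substitute x = 0 + u, y = -2 + v and expand: f = -u**3 - 2*u**2*v + 2*u*v**2 + 2*v**3 + v**2.
No constant or linear terms (consistent with a singular point). Quadratic part: v**2. Cubic part: -u**3 - 2*u**2*v + 2*u*v**2 + 2*v**3.
The quadratic part v**2 is a perfect square, so there is a single (double) tangent line v = 0, i.e. y = -2. Restricting the cubic part to that line (v = 0) leaves -u**3 ≠ 0, so f is not divisible by v and the branch is v² ≈ u**3 to lowest order — this is a cusp.
Classification: cusp.


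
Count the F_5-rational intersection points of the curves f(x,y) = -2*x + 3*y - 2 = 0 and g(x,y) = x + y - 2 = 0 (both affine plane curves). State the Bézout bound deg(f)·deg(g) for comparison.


Common zeros: ∅; count = 0; Bézout bound = 1.

deg(f) = 1, deg(g) = 1, so Bézout bound = 1.
Scan x ∈ F_5. For each x, list the y ∈ F_5 with f(x, y) ≡ 0 and those with g(x, y) ≡ 0 (mod 5); the common zeros in that column are the intersection.
  x = 0: f ≡ 0 at y ∈ {4}; g ≡ 0 at y ∈ {2}; common: ∅.
  x = 1: f ≡ 0 at y ∈ {3}; g ≡ 0 at y ∈ {1}; common: ∅.
  x = 2: f ≡ 0 at y ∈ {2}; g ≡ 0 at y ∈ {0}; common: ∅.
  x = 3: f ≡ 0 at y ∈ {1}; g ≡ 0 at y ∈ {4}; common: ∅.
  x = 4: f ≡ 0 at y ∈ {0}; g ≡ 0 at y ∈ {3}; common: ∅.
Collecting: common zeros = ∅, so the count is 0.
Comparison with the Bézout bound: 0 ≤ 1 = deg(f)·deg(g), as expected for curves with no common component (the affine F_5-count falls short of the bound because intersections may lie at infinity, over extension fields, or carry multiplicity).


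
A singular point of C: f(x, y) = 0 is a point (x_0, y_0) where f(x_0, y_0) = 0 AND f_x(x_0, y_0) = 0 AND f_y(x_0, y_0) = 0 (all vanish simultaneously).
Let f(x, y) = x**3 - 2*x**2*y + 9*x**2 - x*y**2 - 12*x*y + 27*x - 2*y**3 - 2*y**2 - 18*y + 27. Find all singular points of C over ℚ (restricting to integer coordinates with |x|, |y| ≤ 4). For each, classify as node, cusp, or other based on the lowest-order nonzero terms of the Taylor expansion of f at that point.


Singular points: {(-3, 0)}; classification: cusp.

Compute partial derivatives:
  f_x = 3*x**2 - 4*x*y + 18*x - y**2 - 12*y + 27.
  f_y = -2*x**2 - 2*x*y - 12*x - 6*y**2 - 4*y - 18.
Scan x_0 ∈ {−4, ..., 4}. For each x_0, f_y(x_0, y) is a polynomial in y; find its integer roots y ∈ {−4, ..., 4}, then test f_x and f at those candidates.
  x = -4: f_y(-4, y) = -6*y**2 + 4*y - 2; no integer root y with |y| ≤ 4.
  x = -3: f_y(-3, y) = -6*y**2 + 2*y; vanishes at y ∈ {0}. (-3, 0): f_x = 0, f = 0 — SINGULAR.
  x = -2: f_y(-2, y) = -6*y**2 - 2; no integer root y with |y| ≤ 4.
  x = -1: f_y(-1, y) = -6*y**2 - 2*y - 8; no integer root y with |y| ≤ 4.
  x = 0: f_y(0, y) = -6*y**2 - 4*y - 18; no integer root y with |y| ≤ 4.
  x = 1: f_y(1, y) = -6*y**2 - 6*y - 32; no integer root y with |y| ≤ 4.
  x = 2: f_y(2, y) = -6*y**2 - 8*y - 50; no integer root y with |y| ≤ 4.
  x = 3: f_y(3, y) = -6*y**2 - 10*y - 72; no integer root y with |y| ≤ 4.
  x = 4: f_y(4, y) = -6*y**2 - 12*y - 98; no integer root y with |y| ≤ 4.
Only singular point on the grid: (-3, 0).
Classify: substitute x = -3 + u, y = 0 + v and expand: f = u**3 - 2*u**2*v - u*v**2 - 2*v**3 + v**2.
No constant or linear terms (consistent with a singular point). Quadratic part: v**2. Cubic part: u**3 - 2*u**2*v - u*v**2 - 2*v**3.
The quadratic part v**2 is a perfect square, so there is a single (double) tangent line v = 0, i.e. y = 0. Restricting the cubic part to that line (v = 0) leaves u**3 ≠ 0, so f is not divisible by v and the branch is v² ≈ -u**3 to lowest order — this is a cusp.
Classification: cusp.


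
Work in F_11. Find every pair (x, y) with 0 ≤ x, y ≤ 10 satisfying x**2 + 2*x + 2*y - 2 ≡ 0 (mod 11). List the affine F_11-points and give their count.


Affine F_11-points: {(0, 1), (1, 5), (2, 8), (3, 10), (4, 0), (5, 0), (6, 10), (7, 8), (8, 5), (9, 1), (10, 7)}; count = 11.

For each of the 121 pairs (x, y) ∈ F_11², evaluate f(x, y) mod 11. Record the zeros.
  x = 0: [0↦9, 1↦0, 2↦2, 3↦4, 4↦6, 5↦8, 6↦10, 7↦1, 8↦3, 9↦5, 10↦7]  zeros at y ∈ {1}
  x = 1: [0↦1, 1↦3, 2↦5, 3↦7, 4↦9, 5↦0, 6↦2, 7↦4, 8↦6, 9↦8, 10↦10]  zeros at y ∈ {5}
  x = 2: [0↦6, 1↦8, 2↦10, 3↦1, 4↦3, 5↦5, 6↦7, 7↦9, 8↦0, 9↦2, 10↦4]  zeros at y ∈ {8}
  x = 3: [0↦2, 1↦4, 2↦6, 3↦8, 4↦10, 5↦1, 6↦3, 7↦5, 8↦7, 9↦9, 10↦0]  zeros at y ∈ {10}
  x = 4: [0↦0, 1↦2, 2↦4, 3↦6, 4↦8, 5↦10, 6↦1, 7↦3, 8↦5, 9↦7, 10↦9]  zeros at y ∈ {0}
  x = 5: [0↦0, 1↦2, 2↦4, 3↦6, 4↦8, 5↦10, 6↦1, 7↦3, 8↦5, 9↦7, 10↦9]  zeros at y ∈ {0}
  x = 6: [0↦2, 1↦4, 2↦6, 3↦8, 4↦10, 5↦1, 6↦3, 7↦5, 8↦7, 9↦9, 10↦0]  zeros at y ∈ {10}
  x = 7: [0↦6, 1↦8, 2↦10, 3↦1, 4↦3, 5↦5, 6↦7, 7↦9, 8↦0, 9↦2, 10↦4]  zeros at y ∈ {8}
  x = 8: [0↦1, 1↦3, 2↦5, 3↦7, 4↦9, 5↦0, 6↦2, 7↦4, 8↦6, 9↦8, 10↦10]  zeros at y ∈ {5}
  x = 9: [0↦9, 1↦0, 2↦2, 3↦4, 4↦6, 5↦8, 6↦10, 7↦1, 8↦3, 9↦5, 10↦7]  zeros at y ∈ {1}
  x = 10: [0↦8, 1↦10, 2↦1, 3↦3, 4↦5, 5↦7, 6↦9, 7↦0, 8↦2, 9↦4, 10↦6]  zeros at y ∈ {7}
Collecting zeros: affine points = {(0, 1), (1, 5), (2, 8), (3, 10), (4, 0), (5, 0), (6, 10), (7, 8), (8, 5), (9, 1), (10, 7)}.
Total count |C(F_11)_aff| = 11.


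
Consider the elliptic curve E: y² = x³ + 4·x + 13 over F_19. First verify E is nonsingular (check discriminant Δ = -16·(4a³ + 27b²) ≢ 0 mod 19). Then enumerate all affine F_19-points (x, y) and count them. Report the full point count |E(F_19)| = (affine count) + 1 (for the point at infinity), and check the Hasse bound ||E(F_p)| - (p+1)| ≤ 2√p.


Affine points = {(4, 6), (4, 13), (5, 5), (5, 14), (6, 5), (6, 14), (7, 2), (7, 17), (8, 5), (8, 14), (11, 1), (11, 18), (13, 1), (13, 18), (14, 1), (14, 18), (15, 3), (15, 16), (17, 4), (17, 15)}; affine count = 20; |E(F_19)| = 21.

Discriminant check: Δ ∝ 4a³ + 27b² = 4·4³ + 27·13² = 4·64 + 27·169 ≡ 12 (mod 19). Nonzero ⇒ E is nonsingular.
For each x ∈ F_19, compute rhs = x³ + 4·x + 13 mod 19, then count y ∈ F_19 with y² ≡ rhs.
  x = 0: rhs = 13, matching y values: none (0 points).
  x = 1: rhs = 18, matching y values: none (0 points).
  x = 2: rhs = 10, matching y values: none (0 points).
  x = 3: rhs = 14, matching y values: none (0 points).
  x = 4: rhs = 17, matching y values: 6, 13 (2 points).
  x = 5: rhs = 6, matching y values: 5, 14 (2 points).
  x = 6: rhs = 6, matching y values: 5, 14 (2 points).
  x = 7: rhs = 4, matching y values: 2, 17 (2 points).
  x = 8: rhs = 6, matching y values: 5, 14 (2 points).
  x = 9: rhs = 18, matching y values: none (0 points).
  x = 10: rhs = 8, matching y values: none (0 points).
  x = 11: rhs = 1, matching y values: 1, 18 (2 points).
  x = 12: rhs = 3, matching y values: none (0 points).
  x = 13: rhs = 1, matching y values: 1, 18 (2 points).
  x = 14: rhs = 1, matching y values: 1, 18 (2 points).
  x = 15: rhs = 9, matching y values: 3, 16 (2 points).
  x = 16: rhs = 12, matching y values: none (0 points).
  x = 17: rhs = 16, matching y values: 4, 15 (2 points).
  x = 18: rhs = 8, matching y values: none (0 points).
Total affine count: 20.
Full point count |E(F_19)| = 20 + 1 = 21.
Hasse bound: |21 − (19+1)| = |1| = 1 ≤ 2√19 ≈ 8.7178 ✓.


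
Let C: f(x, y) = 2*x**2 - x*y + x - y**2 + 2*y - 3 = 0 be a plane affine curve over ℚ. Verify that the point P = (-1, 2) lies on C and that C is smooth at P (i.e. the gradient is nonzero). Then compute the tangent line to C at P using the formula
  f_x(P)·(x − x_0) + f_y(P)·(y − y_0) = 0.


Tangent line at P: -5*x - y - 3 = 0.

Step 1: f(-1, 2) = 0, so P lies on C.
Step 2: partial derivatives
  f_x(x, y) = 4*x - y + 1, f_y(x, y) = -x - 2*y + 2.
  f_x(P) = -5, f_y(P) = -1 (gradient nonzero, so P is smooth).
Step 3: tangent line at P: -5·(x − -1) + -1·(y − 2) = 0.
Expanding: -5*x - y - 3 = 0.


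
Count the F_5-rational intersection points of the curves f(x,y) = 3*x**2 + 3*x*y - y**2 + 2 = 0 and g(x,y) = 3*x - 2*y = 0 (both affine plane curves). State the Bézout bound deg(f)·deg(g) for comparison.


Common zeros: ∅; count = 0; Bézout bound = 2.

deg(f) = 2, deg(g) = 1, so Bézout bound = 2.
Scan x ∈ F_5. For each x, list the y ∈ F_5 with f(x, y) ≡ 0 and those with g(x, y) ≡ 0 (mod 5); the common zeros in that column are the intersection.
  x = 0: f ≡ 0 at y ∈ ∅; g ≡ 0 at y ∈ {0}; common: ∅.
  x = 1: f ≡ 0 at y ∈ {0, 3}; g ≡ 0 at y ∈ {4}; common: ∅.
  x = 2: f ≡ 0 at y ∈ ∅; g ≡ 0 at y ∈ {3}; common: ∅.
  x = 3: f ≡ 0 at y ∈ ∅; g ≡ 0 at y ∈ {2}; common: ∅.
  x = 4: f ≡ 0 at y ∈ {0, 2}; g ≡ 0 at y ∈ {1}; common: ∅.
Collecting: common zeros = ∅, so the count is 0.
Comparison with the Bézout bound: 0 ≤ 2 = deg(f)·deg(g), as expected for curves with no common component (the affine F_5-count falls short of the bound because intersections may lie at infinity, over extension fields, or carry multiplicity).


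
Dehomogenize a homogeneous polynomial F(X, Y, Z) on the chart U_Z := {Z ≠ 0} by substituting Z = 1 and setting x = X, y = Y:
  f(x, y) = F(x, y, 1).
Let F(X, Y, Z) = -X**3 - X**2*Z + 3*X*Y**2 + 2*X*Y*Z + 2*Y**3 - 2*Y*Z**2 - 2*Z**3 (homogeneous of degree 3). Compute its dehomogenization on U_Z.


f(x, y) = -x**3 - x**2 + 3*x*y**2 + 2*x*y + 2*y**3 - 2*y - 2

On U_Z we set Z = 1. Each monomial c·X^i·Y^j·Z^k in F becomes c·x^i·y^j·1^k = c·x^i·y^j.
Substituting Z = 1: F(X, Y, 1) = -x**3 - x**2 + 3*x*y**2 + 2*x*y + 2*y**3 - 2*y - 2.
Note: deg(f) ≤ deg(F) = 3; strict inequality happens when F is divisible by Z (lost terms).


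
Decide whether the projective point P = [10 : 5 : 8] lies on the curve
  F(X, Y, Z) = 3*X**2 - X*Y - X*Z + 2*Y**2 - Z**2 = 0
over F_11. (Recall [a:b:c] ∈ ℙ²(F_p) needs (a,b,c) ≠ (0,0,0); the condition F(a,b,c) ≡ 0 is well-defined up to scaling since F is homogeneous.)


F(10,5,8) ≡ 2 (mod 11); P is NOT on the curve.

Evaluate F(10, 5, 8) term-by-term (mod 11).
  3*X**2 ↦ 3·100·1·1 = 300
  -X*Y ↦ -1·10·5·1 = -50
  -X*Z ↦ -1·10·1·8 = -80
  2*Y**2 ↦ 2·1·25·1 = 50
  -Z**2 ↦ -1·1·1·64 = -64
Sum: F(10, 5, 8) = (300) + (-50) + (-80) + (50) + (-64) = 156.
Reducing mod 11: 156 ≡ 2 (mod 11).
Since F(a, b, c) ≡ 2 ≠ 0 (mod 11), P does NOT lie on the curve.


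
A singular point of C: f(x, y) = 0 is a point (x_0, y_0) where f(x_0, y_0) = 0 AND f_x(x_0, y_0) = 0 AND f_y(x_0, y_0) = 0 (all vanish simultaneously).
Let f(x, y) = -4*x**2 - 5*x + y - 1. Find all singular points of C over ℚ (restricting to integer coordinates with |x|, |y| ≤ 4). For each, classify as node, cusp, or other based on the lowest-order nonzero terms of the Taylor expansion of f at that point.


No singular points in the scanned grid; C is smooth there.

Compute partial derivatives:
  f_x = -8*x - 5.
  f_y = 1.
f_y = 1 is a nonzero constant, so f_y never vanishes: no point (x, y) can satisfy f = f_x = f_y = 0. In particular no (x, y) ∈ {−4, ..., 4}² is singular; the curve is smooth.


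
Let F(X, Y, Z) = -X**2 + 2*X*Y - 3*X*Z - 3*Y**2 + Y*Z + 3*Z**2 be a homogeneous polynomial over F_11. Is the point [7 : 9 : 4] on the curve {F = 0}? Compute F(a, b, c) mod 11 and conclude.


F(7,9,4) ≡ 10 (mod 11); P is NOT on the curve.

Evaluate F(7, 9, 4) term-by-term (mod 11).
  -X**2 ↦ -1·49·1·1 = -49
  2*X*Y ↦ 2·7·9·1 = 126
  -3*X*Z ↦ -3·7·1·4 = -84
  -3*Y**2 ↦ -3·1·81·1 = -243
  Y*Z ↦ 1·1·9·4 = 36
  3*Z**2 ↦ 3·1·1·16 = 48
Sum: F(7, 9, 4) = (-49) + (126) + (-84) + (-243) + (36) + (48) = -166.
Reducing mod 11: -166 ≡ 10 (mod 11).
Since F(a, b, c) ≡ 10 ≠ 0 (mod 11), P does NOT lie on the curve.


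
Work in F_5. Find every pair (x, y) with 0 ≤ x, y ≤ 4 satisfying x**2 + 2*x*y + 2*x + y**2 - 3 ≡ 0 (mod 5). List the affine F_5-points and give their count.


Affine F_5-points: {(1, 0), (1, 3), (2, 0), (2, 1), (4, 1)}; count = 5.

For each of the 25 pairs (x, y) ∈ F_5², evaluate f(x, y) mod 5. Record the zeros.
  x = 0: [0↦2, 1↦3, 2↦1, 3↦1, 4↦3]  zeros at y ∈ ∅
  x = 1: [0↦0, 1↦3, 2↦3, 3↦0, 4↦4]  zeros at y ∈ {0, 3}
  x = 2: [0↦0, 1↦0, 2↦2, 3↦1, 4↦2]  zeros at y ∈ {0, 1}
  x = 3: [0↦2, 1↦4, 2↦3, 3↦4, 4↦2]  zeros at y ∈ ∅
  x = 4: [0↦1, 1↦0, 2↦1, 3↦4, 4↦4]  zeros at y ∈ {1}
Collecting zeros: affine points = {(1, 0), (1, 3), (2, 0), (2, 1), (4, 1)}.
Total count |C(F_5)_aff| = 5.


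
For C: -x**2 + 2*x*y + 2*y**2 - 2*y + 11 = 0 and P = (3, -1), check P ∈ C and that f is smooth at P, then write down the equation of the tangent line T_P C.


Tangent line at P: 24 - 8*x = 0.

Step 1: f(3, -1) = 0, so P lies on C.
Step 2: partial derivatives
  f_x(x, y) = -2*x + 2*y, f_y(x, y) = 2*x + 4*y - 2.
  f_x(P) = -8, f_y(P) = 0 (gradient nonzero, so P is smooth).
Step 3: tangent line at P: -8·(x − 3) + 0·(y − -1) = 0.
Expanding: 24 - 8*x = 0.


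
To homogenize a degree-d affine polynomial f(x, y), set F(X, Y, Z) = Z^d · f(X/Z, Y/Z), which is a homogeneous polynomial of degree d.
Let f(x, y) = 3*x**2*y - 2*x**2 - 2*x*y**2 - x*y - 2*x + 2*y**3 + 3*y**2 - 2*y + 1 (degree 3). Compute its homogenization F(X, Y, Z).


F(X, Y, Z) = 3*X**2*Y - 2*X**2*Z - 2*X*Y**2 - X*Y*Z - 2*X*Z**2 + 2*Y**3 + 3*Y**2*Z - 2*Y*Z**2 + Z**3

deg(f) = 3.
Substitute x = X/Z, y = Y/Z into f, then multiply by Z^3.
  monomial 3·x^2·y^1 ↦ 3·X^2·Y^1·Z^0.
  monomial -2·x^2·y^0 ↦ -2·X^2·Y^0·Z^1.
  monomial -2·x^1·y^2 ↦ -2·X^1·Y^2·Z^0.
  monomial -1·x^1·y^1 ↦ -1·X^1·Y^1·Z^1.
  monomial -2·x^1·y^0 ↦ -2·X^1·Y^0·Z^2.
  monomial 2·x^0·y^3 ↦ 2·X^0·Y^3·Z^0.
  monomial 3·x^0·y^2 ↦ 3·X^0·Y^2·Z^1.
  monomial -2·x^0·y^1 ↦ -2·X^0·Y^1·Z^2.
  monomial 1·x^0·y^0 ↦ 1·X^0·Y^0·Z^3.
Collecting: F(X, Y, Z) = 3*X**2*Y - 2*X**2*Z - 2*X*Y**2 - X*Y*Z - 2*X*Z**2 + 2*Y**3 + 3*Y**2*Z - 2*Y*Z**2 + Z**3.


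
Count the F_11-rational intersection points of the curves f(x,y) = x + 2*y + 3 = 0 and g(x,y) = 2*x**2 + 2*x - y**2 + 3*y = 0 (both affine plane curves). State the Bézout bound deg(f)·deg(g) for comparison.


Common zeros: ∅; count = 0; Bézout bound = 2.

deg(f) = 1, deg(g) = 2, so Bézout bound = 2.
Scan x ∈ F_11. For each x, list the y ∈ F_11 with f(x, y) ≡ 0 and those with g(x, y) ≡ 0 (mod 11); the common zeros in that column are the intersection.
  x = 0: f ≡ 0 at y ∈ {4}; g ≡ 0 at y ∈ {0, 3}; common: ∅.
  x = 1: f ≡ 0 at y ∈ {9}; g ≡ 0 at y ∈ {4, 10}; common: ∅.
  x = 2: f ≡ 0 at y ∈ {3}; g ≡ 0 at y ∈ ∅; common: ∅.
  x = 3: f ≡ 0 at y ∈ {8}; g ≡ 0 at y ∈ ∅; common: ∅.
  x = 4: f ≡ 0 at y ∈ {2}; g ≡ 0 at y ∈ {6, 8}; common: ∅.
  x = 5: f ≡ 0 at y ∈ {7}; g ≡ 0 at y ∈ ∅; common: ∅.
  x = 6: f ≡ 0 at y ∈ {1}; g ≡ 0 at y ∈ {6, 8}; common: ∅.
  x = 7: f ≡ 0 at y ∈ {6}; g ≡ 0 at y ∈ ∅; common: ∅.
  x = 8: f ≡ 0 at y ∈ {0}; g ≡ 0 at y ∈ ∅; common: ∅.
  x = 9: f ≡ 0 at y ∈ {5}; g ≡ 0 at y ∈ {4, 10}; common: ∅.
  x = 10: f ≡ 0 at y ∈ {10}; g ≡ 0 at y ∈ {0, 3}; common: ∅.
Collecting: common zeros = ∅, so the count is 0.
Comparison with the Bézout bound: 0 ≤ 2 = deg(f)·deg(g), as expected for curves with no common component (the affine F_11-count falls short of the bound because intersections may lie at infinity, over extension fields, or carry multiplicity).


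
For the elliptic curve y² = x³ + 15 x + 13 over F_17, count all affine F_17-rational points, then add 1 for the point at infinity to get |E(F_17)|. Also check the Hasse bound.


Affine points = {(0, 8), (0, 9), (2, 0), (3, 0), (4, 1), (4, 16), (5, 3), (5, 14), (6, 8), (6, 9), (7, 6), (7, 11), (8, 4), (8, 13), (11, 8), (11, 9), (12, 0), (13, 5), (13, 12), (14, 3), (14, 14), (15, 3), (15, 14)}; affine count = 23; |E(F_17)| = 24.

Discriminant check: Δ ∝ 4a³ + 27b² = 4·15³ + 27·13² = 4·3375 + 27·169 ≡ 9 (mod 17). Nonzero ⇒ E is nonsingular.
For each x ∈ F_17, compute rhs = x³ + 15·x + 13 mod 17, then count y ∈ F_17 with y² ≡ rhs.
  x = 0: rhs = 13, matching y values: 8, 9 (2 points).
  x = 1: rhs = 12, matching y values: none (0 points).
  x = 2: rhs = 0, matching y values: 0 (1 points).
  x = 3: rhs = 0, matching y values: 0 (1 points).
  x = 4: rhs = 1, matching y values: 1, 16 (2 points).
  x = 5: rhs = 9, matching y values: 3, 14 (2 points).
  x = 6: rhs = 13, matching y values: 8, 9 (2 points).
  x = 7: rhs = 2, matching y values: 6, 11 (2 points).
  x = 8: rhs = 16, matching y values: 4, 13 (2 points).
  x = 9: rhs = 10, matching y values: none (0 points).
  x = 10: rhs = 7, matching y values: none (0 points).
  x = 11: rhs = 13, matching y values: 8, 9 (2 points).
  x = 12: rhs = 0, matching y values: 0 (1 points).
  x = 13: rhs = 8, matching y values: 5, 12 (2 points).
  x = 14: rhs = 9, matching y values: 3, 14 (2 points).
  x = 15: rhs = 9, matching y values: 3, 14 (2 points).
  x = 16: rhs = 14, matching y values: none (0 points).
Total affine count: 23.
Full point count |E(F_17)| = 23 + 1 = 24.
Hasse bound: |24 − (17+1)| = |6| = 6 ≤ 2√17 ≈ 8.2462 ✓.
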